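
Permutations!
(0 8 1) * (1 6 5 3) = (0 8 6 5 3 1) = [8, 0, 2, 1, 4, 3, 5, 7, 6]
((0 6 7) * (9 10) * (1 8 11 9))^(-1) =(0 7 6)(1 10 9 11 8)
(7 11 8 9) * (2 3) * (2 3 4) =(2 4)(7 11 8 9) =[0, 1, 4, 3, 2, 5, 6, 11, 9, 7, 10, 8]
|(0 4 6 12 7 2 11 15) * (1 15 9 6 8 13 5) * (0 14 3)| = |(0 4 8 13 5 1 15 14 3)(2 11 9 6 12 7)| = 18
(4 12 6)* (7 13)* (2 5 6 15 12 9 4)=[0, 1, 5, 3, 9, 6, 2, 13, 8, 4, 10, 11, 15, 7, 14, 12]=(2 5 6)(4 9)(7 13)(12 15)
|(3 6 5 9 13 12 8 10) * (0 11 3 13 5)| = 4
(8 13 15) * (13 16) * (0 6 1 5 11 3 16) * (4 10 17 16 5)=(0 6 1 4 10 17 16 13 15 8)(3 5 11)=[6, 4, 2, 5, 10, 11, 1, 7, 0, 9, 17, 3, 12, 15, 14, 8, 13, 16]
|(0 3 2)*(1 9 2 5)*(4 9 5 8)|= 6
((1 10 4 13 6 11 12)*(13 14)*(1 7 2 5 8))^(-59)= ((1 10 4 14 13 6 11 12 7 2 5 8))^(-59)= (1 10 4 14 13 6 11 12 7 2 5 8)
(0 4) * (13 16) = (0 4)(13 16) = [4, 1, 2, 3, 0, 5, 6, 7, 8, 9, 10, 11, 12, 16, 14, 15, 13]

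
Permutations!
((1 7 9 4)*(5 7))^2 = (1 7 4 5 9) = ((1 5 7 9 4))^2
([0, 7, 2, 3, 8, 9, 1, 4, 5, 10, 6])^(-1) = (1 6 10 9 5 8 4 7)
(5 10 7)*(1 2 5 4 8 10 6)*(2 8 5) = [0, 8, 2, 3, 5, 6, 1, 4, 10, 9, 7] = (1 8 10 7 4 5 6)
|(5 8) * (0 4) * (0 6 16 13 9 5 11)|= 9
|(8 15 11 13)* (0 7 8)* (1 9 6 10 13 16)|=|(0 7 8 15 11 16 1 9 6 10 13)|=11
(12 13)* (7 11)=(7 11)(12 13)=[0, 1, 2, 3, 4, 5, 6, 11, 8, 9, 10, 7, 13, 12]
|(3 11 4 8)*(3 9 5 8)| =|(3 11 4)(5 8 9)| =3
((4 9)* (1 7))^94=((1 7)(4 9))^94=(9)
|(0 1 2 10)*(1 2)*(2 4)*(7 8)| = |(0 4 2 10)(7 8)| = 4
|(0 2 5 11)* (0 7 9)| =|(0 2 5 11 7 9)| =6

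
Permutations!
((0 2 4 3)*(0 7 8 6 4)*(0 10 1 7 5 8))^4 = ((0 2 10 1 7)(3 5 8 6 4))^4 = (0 7 1 10 2)(3 4 6 8 5)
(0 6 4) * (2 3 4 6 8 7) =(0 8 7 2 3 4) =[8, 1, 3, 4, 0, 5, 6, 2, 7]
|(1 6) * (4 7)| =|(1 6)(4 7)| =2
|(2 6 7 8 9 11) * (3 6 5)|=8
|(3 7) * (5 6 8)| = |(3 7)(5 6 8)| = 6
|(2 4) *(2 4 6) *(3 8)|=|(2 6)(3 8)|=2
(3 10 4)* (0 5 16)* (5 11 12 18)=(0 11 12 18 5 16)(3 10 4)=[11, 1, 2, 10, 3, 16, 6, 7, 8, 9, 4, 12, 18, 13, 14, 15, 0, 17, 5]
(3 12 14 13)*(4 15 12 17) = (3 17 4 15 12 14 13) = [0, 1, 2, 17, 15, 5, 6, 7, 8, 9, 10, 11, 14, 3, 13, 12, 16, 4]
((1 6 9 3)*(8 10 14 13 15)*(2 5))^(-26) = ((1 6 9 3)(2 5)(8 10 14 13 15))^(-26) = (1 9)(3 6)(8 15 13 14 10)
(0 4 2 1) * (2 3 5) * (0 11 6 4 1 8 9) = (0 1 11 6 4 3 5 2 8 9) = [1, 11, 8, 5, 3, 2, 4, 7, 9, 0, 10, 6]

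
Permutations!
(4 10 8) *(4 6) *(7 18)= (4 10 8 6)(7 18)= [0, 1, 2, 3, 10, 5, 4, 18, 6, 9, 8, 11, 12, 13, 14, 15, 16, 17, 7]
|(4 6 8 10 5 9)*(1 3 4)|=8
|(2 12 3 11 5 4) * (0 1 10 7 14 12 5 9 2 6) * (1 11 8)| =7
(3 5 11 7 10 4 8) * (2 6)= (2 6)(3 5 11 7 10 4 8)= [0, 1, 6, 5, 8, 11, 2, 10, 3, 9, 4, 7]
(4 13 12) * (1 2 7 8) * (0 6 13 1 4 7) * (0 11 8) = (0 6 13 12 7)(1 2 11 8 4) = [6, 2, 11, 3, 1, 5, 13, 0, 4, 9, 10, 8, 7, 12]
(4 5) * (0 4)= (0 4 5)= [4, 1, 2, 3, 5, 0]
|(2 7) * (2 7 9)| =|(2 9)| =2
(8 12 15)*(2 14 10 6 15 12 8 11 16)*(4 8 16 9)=[0, 1, 14, 3, 8, 5, 15, 7, 16, 4, 6, 9, 12, 13, 10, 11, 2]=(2 14 10 6 15 11 9 4 8 16)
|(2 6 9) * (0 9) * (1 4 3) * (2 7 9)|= 6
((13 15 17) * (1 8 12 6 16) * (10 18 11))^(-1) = (1 16 6 12 8)(10 11 18)(13 17 15) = ((1 8 12 6 16)(10 18 11)(13 15 17))^(-1)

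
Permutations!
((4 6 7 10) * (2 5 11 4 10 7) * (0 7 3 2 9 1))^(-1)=((0 7 3 2 5 11 4 6 9 1))^(-1)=(0 1 9 6 4 11 5 2 3 7)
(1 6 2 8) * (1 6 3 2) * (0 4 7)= [4, 3, 8, 2, 7, 5, 1, 0, 6]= (0 4 7)(1 3 2 8 6)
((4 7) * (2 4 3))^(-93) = ((2 4 7 3))^(-93) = (2 3 7 4)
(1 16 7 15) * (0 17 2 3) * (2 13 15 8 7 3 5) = (0 17 13 15 1 16 3)(2 5)(7 8) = [17, 16, 5, 0, 4, 2, 6, 8, 7, 9, 10, 11, 12, 15, 14, 1, 3, 13]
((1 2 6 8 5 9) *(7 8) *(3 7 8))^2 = ((1 2 6 8 5 9)(3 7))^2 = (1 6 5)(2 8 9)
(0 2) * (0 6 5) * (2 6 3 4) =(0 6 5)(2 3 4) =[6, 1, 3, 4, 2, 0, 5]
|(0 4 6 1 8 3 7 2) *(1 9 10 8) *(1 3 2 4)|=|(0 1 3 7 4 6 9 10 8 2)|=10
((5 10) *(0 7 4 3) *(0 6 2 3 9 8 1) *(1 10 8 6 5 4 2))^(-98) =(0 7 2 3 5 8 10 4 9 6 1)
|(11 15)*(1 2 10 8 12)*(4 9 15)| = 20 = |(1 2 10 8 12)(4 9 15 11)|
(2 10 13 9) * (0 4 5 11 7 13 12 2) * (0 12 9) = (0 4 5 11 7 13)(2 10 9 12) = [4, 1, 10, 3, 5, 11, 6, 13, 8, 12, 9, 7, 2, 0]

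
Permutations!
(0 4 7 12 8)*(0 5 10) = (0 4 7 12 8 5 10) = [4, 1, 2, 3, 7, 10, 6, 12, 5, 9, 0, 11, 8]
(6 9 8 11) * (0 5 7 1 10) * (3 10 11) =(0 5 7 1 11 6 9 8 3 10) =[5, 11, 2, 10, 4, 7, 9, 1, 3, 8, 0, 6]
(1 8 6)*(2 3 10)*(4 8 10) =[0, 10, 3, 4, 8, 5, 1, 7, 6, 9, 2] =(1 10 2 3 4 8 6)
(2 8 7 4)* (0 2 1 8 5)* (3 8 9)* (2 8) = (0 8 7 4 1 9 3 2 5) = [8, 9, 5, 2, 1, 0, 6, 4, 7, 3]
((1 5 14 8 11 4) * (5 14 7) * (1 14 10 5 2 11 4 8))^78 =((1 10 5 7 2 11 8 4 14))^78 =(1 8 7)(2 10 4)(5 14 11)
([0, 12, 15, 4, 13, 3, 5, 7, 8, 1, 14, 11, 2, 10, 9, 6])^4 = [0, 6, 3, 14, 9, 10, 13, 7, 8, 15, 12, 11, 5, 1, 2, 4]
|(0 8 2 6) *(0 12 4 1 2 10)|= 15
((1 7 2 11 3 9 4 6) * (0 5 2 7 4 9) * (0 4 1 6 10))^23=((0 5 2 11 3 4 10))^23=(0 2 3 10 5 11 4)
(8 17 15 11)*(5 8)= (5 8 17 15 11)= [0, 1, 2, 3, 4, 8, 6, 7, 17, 9, 10, 5, 12, 13, 14, 11, 16, 15]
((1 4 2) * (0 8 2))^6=((0 8 2 1 4))^6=(0 8 2 1 4)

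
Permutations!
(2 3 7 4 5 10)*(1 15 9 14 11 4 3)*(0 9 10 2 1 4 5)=(0 9 14 11 5 2 4)(1 15 10)(3 7)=[9, 15, 4, 7, 0, 2, 6, 3, 8, 14, 1, 5, 12, 13, 11, 10]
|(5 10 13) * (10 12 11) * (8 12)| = 6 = |(5 8 12 11 10 13)|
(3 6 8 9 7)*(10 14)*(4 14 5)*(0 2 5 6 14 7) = [2, 1, 5, 14, 7, 4, 8, 3, 9, 0, 6, 11, 12, 13, 10] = (0 2 5 4 7 3 14 10 6 8 9)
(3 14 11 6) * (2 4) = (2 4)(3 14 11 6) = [0, 1, 4, 14, 2, 5, 3, 7, 8, 9, 10, 6, 12, 13, 11]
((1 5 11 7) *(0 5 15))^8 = ((0 5 11 7 1 15))^8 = (0 11 1)(5 7 15)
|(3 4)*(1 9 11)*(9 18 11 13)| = |(1 18 11)(3 4)(9 13)| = 6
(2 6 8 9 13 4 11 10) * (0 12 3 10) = (0 12 3 10 2 6 8 9 13 4 11) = [12, 1, 6, 10, 11, 5, 8, 7, 9, 13, 2, 0, 3, 4]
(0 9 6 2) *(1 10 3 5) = (0 9 6 2)(1 10 3 5) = [9, 10, 0, 5, 4, 1, 2, 7, 8, 6, 3]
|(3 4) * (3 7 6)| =|(3 4 7 6)| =4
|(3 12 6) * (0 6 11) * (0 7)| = 6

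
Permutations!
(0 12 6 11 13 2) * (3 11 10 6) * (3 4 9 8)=[12, 1, 0, 11, 9, 5, 10, 7, 3, 8, 6, 13, 4, 2]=(0 12 4 9 8 3 11 13 2)(6 10)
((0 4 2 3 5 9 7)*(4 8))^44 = ((0 8 4 2 3 5 9 7))^44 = (0 3)(2 7)(4 9)(5 8)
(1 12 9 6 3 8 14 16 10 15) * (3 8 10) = [0, 12, 2, 10, 4, 5, 8, 7, 14, 6, 15, 11, 9, 13, 16, 1, 3] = (1 12 9 6 8 14 16 3 10 15)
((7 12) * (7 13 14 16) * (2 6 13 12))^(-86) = (2 16 13)(6 7 14)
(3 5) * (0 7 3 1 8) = [7, 8, 2, 5, 4, 1, 6, 3, 0] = (0 7 3 5 1 8)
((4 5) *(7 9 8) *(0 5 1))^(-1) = (0 1 4 5)(7 8 9) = ((0 5 4 1)(7 9 8))^(-1)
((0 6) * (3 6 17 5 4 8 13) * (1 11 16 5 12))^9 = (0 13 5 1)(3 4 11 17)(6 8 16 12)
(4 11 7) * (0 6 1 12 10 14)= [6, 12, 2, 3, 11, 5, 1, 4, 8, 9, 14, 7, 10, 13, 0]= (0 6 1 12 10 14)(4 11 7)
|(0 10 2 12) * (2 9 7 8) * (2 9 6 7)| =|(0 10 6 7 8 9 2 12)| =8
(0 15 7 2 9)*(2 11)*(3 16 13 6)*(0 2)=(0 15 7 11)(2 9)(3 16 13 6)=[15, 1, 9, 16, 4, 5, 3, 11, 8, 2, 10, 0, 12, 6, 14, 7, 13]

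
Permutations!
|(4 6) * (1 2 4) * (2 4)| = 3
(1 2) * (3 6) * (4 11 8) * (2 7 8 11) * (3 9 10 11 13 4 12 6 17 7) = (1 3 17 7 8 12 6 9 10 11 13 4 2) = [0, 3, 1, 17, 2, 5, 9, 8, 12, 10, 11, 13, 6, 4, 14, 15, 16, 7]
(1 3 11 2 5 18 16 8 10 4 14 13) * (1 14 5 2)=(1 3 11)(4 5 18 16 8 10)(13 14)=[0, 3, 2, 11, 5, 18, 6, 7, 10, 9, 4, 1, 12, 14, 13, 15, 8, 17, 16]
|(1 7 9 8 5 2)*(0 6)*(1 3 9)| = 10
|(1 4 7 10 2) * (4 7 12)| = |(1 7 10 2)(4 12)| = 4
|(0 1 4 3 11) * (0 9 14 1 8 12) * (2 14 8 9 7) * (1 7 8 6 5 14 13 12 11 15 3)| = 18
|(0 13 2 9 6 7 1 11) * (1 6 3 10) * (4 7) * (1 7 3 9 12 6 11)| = 10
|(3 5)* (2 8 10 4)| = 4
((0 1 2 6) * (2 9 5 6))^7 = (0 9 6 1 5)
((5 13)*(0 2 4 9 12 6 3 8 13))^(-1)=(0 5 13 8 3 6 12 9 4 2)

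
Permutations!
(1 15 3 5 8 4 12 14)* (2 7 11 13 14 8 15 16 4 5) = [0, 16, 7, 2, 12, 15, 6, 11, 5, 9, 10, 13, 8, 14, 1, 3, 4] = (1 16 4 12 8 5 15 3 2 7 11 13 14)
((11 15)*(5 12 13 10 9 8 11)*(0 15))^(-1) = ((0 15 5 12 13 10 9 8 11))^(-1) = (0 11 8 9 10 13 12 5 15)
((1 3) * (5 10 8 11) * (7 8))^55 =(11)(1 3)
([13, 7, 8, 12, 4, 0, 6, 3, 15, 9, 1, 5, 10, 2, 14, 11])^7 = (15)(1 3 10 7 12)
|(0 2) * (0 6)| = 3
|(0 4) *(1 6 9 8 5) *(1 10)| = 6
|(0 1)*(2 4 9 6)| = 4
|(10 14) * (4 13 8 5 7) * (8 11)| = 6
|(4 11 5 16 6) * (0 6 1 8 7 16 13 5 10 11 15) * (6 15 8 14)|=14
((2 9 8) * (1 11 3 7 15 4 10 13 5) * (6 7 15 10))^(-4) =((1 11 3 15 4 6 7 10 13 5)(2 9 8))^(-4) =(1 7 3 13 4)(2 8 9)(5 6 11 10 15)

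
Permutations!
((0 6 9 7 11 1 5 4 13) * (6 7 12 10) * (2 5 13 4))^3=((0 7 11 1 13)(2 5)(6 9 12 10))^3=(0 1 7 13 11)(2 5)(6 10 12 9)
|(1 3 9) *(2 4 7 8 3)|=|(1 2 4 7 8 3 9)|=7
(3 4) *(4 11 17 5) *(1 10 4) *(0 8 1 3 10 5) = (0 8 1 5 3 11 17)(4 10) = [8, 5, 2, 11, 10, 3, 6, 7, 1, 9, 4, 17, 12, 13, 14, 15, 16, 0]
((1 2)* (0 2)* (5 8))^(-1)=(0 1 2)(5 8)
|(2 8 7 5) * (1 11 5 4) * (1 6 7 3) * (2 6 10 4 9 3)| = |(1 11 5 6 7 9 3)(2 8)(4 10)| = 14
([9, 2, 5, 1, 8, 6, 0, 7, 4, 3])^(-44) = (0 5 1 9 6 2 3)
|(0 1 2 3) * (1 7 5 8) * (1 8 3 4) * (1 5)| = 7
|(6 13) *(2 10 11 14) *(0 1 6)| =|(0 1 6 13)(2 10 11 14)| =4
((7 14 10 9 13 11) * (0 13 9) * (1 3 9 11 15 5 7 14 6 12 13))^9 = (0 3 11 10 1 9 14)(5 12)(6 15)(7 13)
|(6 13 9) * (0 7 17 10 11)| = |(0 7 17 10 11)(6 13 9)| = 15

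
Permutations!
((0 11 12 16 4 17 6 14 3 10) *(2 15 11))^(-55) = ((0 2 15 11 12 16 4 17 6 14 3 10))^(-55) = (0 16 3 11 6 2 4 10 12 14 15 17)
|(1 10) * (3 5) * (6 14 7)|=|(1 10)(3 5)(6 14 7)|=6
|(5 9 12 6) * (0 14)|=|(0 14)(5 9 12 6)|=4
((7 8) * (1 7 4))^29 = (1 7 8 4)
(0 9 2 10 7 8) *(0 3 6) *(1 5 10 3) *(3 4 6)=[9, 5, 4, 3, 6, 10, 0, 8, 1, 2, 7]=(0 9 2 4 6)(1 5 10 7 8)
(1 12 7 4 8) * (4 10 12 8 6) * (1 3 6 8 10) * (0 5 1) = (0 5 1 10 12 7)(3 6 4 8) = [5, 10, 2, 6, 8, 1, 4, 0, 3, 9, 12, 11, 7]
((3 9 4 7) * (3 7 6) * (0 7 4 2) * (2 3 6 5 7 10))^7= ((0 10 2)(3 9)(4 5 7))^7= (0 10 2)(3 9)(4 5 7)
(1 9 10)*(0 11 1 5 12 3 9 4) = [11, 4, 2, 9, 0, 12, 6, 7, 8, 10, 5, 1, 3] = (0 11 1 4)(3 9 10 5 12)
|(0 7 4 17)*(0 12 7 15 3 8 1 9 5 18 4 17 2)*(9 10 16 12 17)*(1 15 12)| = |(0 12 7 9 5 18 4 2)(1 10 16)(3 8 15)| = 24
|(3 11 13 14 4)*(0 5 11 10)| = |(0 5 11 13 14 4 3 10)| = 8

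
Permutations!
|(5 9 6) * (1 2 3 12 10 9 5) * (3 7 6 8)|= |(1 2 7 6)(3 12 10 9 8)|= 20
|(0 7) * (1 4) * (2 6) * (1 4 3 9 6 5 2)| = 4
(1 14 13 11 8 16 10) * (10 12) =(1 14 13 11 8 16 12 10) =[0, 14, 2, 3, 4, 5, 6, 7, 16, 9, 1, 8, 10, 11, 13, 15, 12]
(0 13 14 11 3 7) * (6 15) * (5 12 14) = (0 13 5 12 14 11 3 7)(6 15) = [13, 1, 2, 7, 4, 12, 15, 0, 8, 9, 10, 3, 14, 5, 11, 6]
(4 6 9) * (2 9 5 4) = (2 9)(4 6 5) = [0, 1, 9, 3, 6, 4, 5, 7, 8, 2]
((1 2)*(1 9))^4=((1 2 9))^4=(1 2 9)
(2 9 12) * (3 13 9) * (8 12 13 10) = (2 3 10 8 12)(9 13) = [0, 1, 3, 10, 4, 5, 6, 7, 12, 13, 8, 11, 2, 9]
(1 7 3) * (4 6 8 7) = (1 4 6 8 7 3) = [0, 4, 2, 1, 6, 5, 8, 3, 7]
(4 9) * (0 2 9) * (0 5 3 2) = (2 9 4 5 3) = [0, 1, 9, 2, 5, 3, 6, 7, 8, 4]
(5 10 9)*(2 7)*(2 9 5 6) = (2 7 9 6)(5 10) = [0, 1, 7, 3, 4, 10, 2, 9, 8, 6, 5]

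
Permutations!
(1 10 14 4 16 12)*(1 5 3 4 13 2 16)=(1 10 14 13 2 16 12 5 3 4)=[0, 10, 16, 4, 1, 3, 6, 7, 8, 9, 14, 11, 5, 2, 13, 15, 12]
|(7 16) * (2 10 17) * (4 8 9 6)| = 12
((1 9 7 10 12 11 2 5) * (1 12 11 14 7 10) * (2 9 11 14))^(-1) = (1 7 14 10 9 11)(2 12 5)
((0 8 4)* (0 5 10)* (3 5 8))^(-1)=(0 10 5 3)(4 8)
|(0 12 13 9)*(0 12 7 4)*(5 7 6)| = 15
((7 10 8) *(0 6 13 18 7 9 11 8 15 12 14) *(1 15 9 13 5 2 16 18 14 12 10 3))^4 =((0 6 5 2 16 18 7 3 1 15 10 9 11 8 13 14))^4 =(0 16 1 11)(2 3 9 14)(5 7 10 13)(6 18 15 8)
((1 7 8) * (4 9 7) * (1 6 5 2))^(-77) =((1 4 9 7 8 6 5 2))^(-77) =(1 7 5 4 8 2 9 6)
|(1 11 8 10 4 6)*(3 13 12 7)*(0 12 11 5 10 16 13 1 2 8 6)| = |(0 12 7 3 1 5 10 4)(2 8 16 13 11 6)| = 24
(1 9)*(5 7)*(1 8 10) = (1 9 8 10)(5 7) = [0, 9, 2, 3, 4, 7, 6, 5, 10, 8, 1]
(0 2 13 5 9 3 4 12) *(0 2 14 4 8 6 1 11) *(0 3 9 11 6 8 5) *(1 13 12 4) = [14, 6, 12, 5, 4, 11, 13, 7, 8, 9, 10, 3, 2, 0, 1] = (0 14 1 6 13)(2 12)(3 5 11)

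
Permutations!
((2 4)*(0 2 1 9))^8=((0 2 4 1 9))^8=(0 1 2 9 4)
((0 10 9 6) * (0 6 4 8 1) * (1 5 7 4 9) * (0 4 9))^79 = (0 9 7 5 8 4 1 10)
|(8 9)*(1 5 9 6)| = 5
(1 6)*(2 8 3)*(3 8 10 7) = [0, 6, 10, 2, 4, 5, 1, 3, 8, 9, 7] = (1 6)(2 10 7 3)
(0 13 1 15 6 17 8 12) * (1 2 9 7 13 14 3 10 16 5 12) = [14, 15, 9, 10, 4, 12, 17, 13, 1, 7, 16, 11, 0, 2, 3, 6, 5, 8] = (0 14 3 10 16 5 12)(1 15 6 17 8)(2 9 7 13)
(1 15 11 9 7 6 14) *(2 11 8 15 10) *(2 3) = [0, 10, 11, 2, 4, 5, 14, 6, 15, 7, 3, 9, 12, 13, 1, 8] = (1 10 3 2 11 9 7 6 14)(8 15)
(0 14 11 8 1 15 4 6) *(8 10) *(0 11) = [14, 15, 2, 3, 6, 5, 11, 7, 1, 9, 8, 10, 12, 13, 0, 4] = (0 14)(1 15 4 6 11 10 8)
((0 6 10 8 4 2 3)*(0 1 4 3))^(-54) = (0 10 3 4)(1 2 6 8)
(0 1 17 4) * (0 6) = (0 1 17 4 6) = [1, 17, 2, 3, 6, 5, 0, 7, 8, 9, 10, 11, 12, 13, 14, 15, 16, 4]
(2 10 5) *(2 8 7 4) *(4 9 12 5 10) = [0, 1, 4, 3, 2, 8, 6, 9, 7, 12, 10, 11, 5] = (2 4)(5 8 7 9 12)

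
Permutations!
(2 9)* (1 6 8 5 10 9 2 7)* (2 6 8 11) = (1 8 5 10 9 7)(2 6 11) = [0, 8, 6, 3, 4, 10, 11, 1, 5, 7, 9, 2]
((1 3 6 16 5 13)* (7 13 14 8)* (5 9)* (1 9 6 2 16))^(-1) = ((1 3 2 16 6)(5 14 8 7 13 9))^(-1) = (1 6 16 2 3)(5 9 13 7 8 14)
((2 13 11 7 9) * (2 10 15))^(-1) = (2 15 10 9 7 11 13)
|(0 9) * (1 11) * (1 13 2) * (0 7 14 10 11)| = |(0 9 7 14 10 11 13 2 1)| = 9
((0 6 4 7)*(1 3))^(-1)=(0 7 4 6)(1 3)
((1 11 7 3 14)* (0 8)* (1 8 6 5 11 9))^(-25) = (0 8 14 3 7 11 5 6)(1 9)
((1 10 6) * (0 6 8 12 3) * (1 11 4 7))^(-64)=((0 6 11 4 7 1 10 8 12 3))^(-64)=(0 10 11 12 7)(1 6 8 4 3)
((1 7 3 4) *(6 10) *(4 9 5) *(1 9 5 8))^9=(1 3 4 8 7 5 9)(6 10)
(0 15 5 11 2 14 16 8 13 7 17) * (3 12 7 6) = (0 15 5 11 2 14 16 8 13 6 3 12 7 17) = [15, 1, 14, 12, 4, 11, 3, 17, 13, 9, 10, 2, 7, 6, 16, 5, 8, 0]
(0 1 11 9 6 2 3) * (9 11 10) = [1, 10, 3, 0, 4, 5, 2, 7, 8, 6, 9, 11] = (11)(0 1 10 9 6 2 3)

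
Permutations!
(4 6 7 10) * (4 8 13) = (4 6 7 10 8 13) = [0, 1, 2, 3, 6, 5, 7, 10, 13, 9, 8, 11, 12, 4]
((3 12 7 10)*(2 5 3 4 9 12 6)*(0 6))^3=(0 5 6 3 2)(4 7 9 10 12)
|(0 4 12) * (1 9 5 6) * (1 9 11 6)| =15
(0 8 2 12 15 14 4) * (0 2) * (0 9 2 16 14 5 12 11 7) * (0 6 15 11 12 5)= [8, 1, 12, 3, 16, 5, 15, 6, 9, 2, 10, 7, 11, 13, 4, 0, 14]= (0 8 9 2 12 11 7 6 15)(4 16 14)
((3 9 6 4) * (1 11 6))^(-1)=(1 9 3 4 6 11)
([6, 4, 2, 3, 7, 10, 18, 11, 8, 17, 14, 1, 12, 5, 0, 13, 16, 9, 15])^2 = [18, 7, 2, 3, 11, 14, 15, 1, 8, 9, 0, 4, 12, 10, 6, 5, 16, 17, 13]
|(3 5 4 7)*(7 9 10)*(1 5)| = |(1 5 4 9 10 7 3)| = 7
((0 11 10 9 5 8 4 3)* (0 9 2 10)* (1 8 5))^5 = (0 11)(2 10) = ((0 11)(1 8 4 3 9)(2 10))^5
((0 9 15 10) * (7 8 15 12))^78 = (0 9 12 7 8 15 10)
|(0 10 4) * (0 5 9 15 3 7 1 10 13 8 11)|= 8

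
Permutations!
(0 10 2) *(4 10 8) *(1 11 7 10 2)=[8, 11, 0, 3, 2, 5, 6, 10, 4, 9, 1, 7]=(0 8 4 2)(1 11 7 10)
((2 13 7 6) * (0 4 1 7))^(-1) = ((0 4 1 7 6 2 13))^(-1) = (0 13 2 6 7 1 4)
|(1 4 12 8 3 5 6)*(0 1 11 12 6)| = 9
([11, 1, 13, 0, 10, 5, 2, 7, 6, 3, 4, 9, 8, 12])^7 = [3, 1, 12, 9, 10, 5, 13, 7, 2, 11, 4, 0, 6, 8]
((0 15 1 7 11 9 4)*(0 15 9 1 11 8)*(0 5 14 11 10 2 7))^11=(0 1 11 14 5 8 7 2 10 15 4 9)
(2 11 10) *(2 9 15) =(2 11 10 9 15) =[0, 1, 11, 3, 4, 5, 6, 7, 8, 15, 9, 10, 12, 13, 14, 2]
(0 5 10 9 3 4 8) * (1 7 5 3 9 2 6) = [3, 7, 6, 4, 8, 10, 1, 5, 0, 9, 2] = (0 3 4 8)(1 7 5 10 2 6)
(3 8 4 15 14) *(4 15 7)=[0, 1, 2, 8, 7, 5, 6, 4, 15, 9, 10, 11, 12, 13, 3, 14]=(3 8 15 14)(4 7)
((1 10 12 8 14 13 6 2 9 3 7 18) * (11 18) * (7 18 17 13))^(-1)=(1 18 3 9 2 6 13 17 11 7 14 8 12 10)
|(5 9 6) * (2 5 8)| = |(2 5 9 6 8)| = 5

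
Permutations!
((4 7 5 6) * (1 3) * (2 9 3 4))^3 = ((1 4 7 5 6 2 9 3))^3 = (1 5 9 4 6 3 7 2)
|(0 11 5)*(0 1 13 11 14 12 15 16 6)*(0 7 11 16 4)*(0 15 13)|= |(0 14 12 13 16 6 7 11 5 1)(4 15)|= 10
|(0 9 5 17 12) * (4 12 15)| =|(0 9 5 17 15 4 12)| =7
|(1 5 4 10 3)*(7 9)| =|(1 5 4 10 3)(7 9)| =10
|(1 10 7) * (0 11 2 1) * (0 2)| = 4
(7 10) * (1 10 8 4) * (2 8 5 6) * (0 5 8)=[5, 10, 0, 3, 1, 6, 2, 8, 4, 9, 7]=(0 5 6 2)(1 10 7 8 4)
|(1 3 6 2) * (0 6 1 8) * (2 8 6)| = |(0 2 6 8)(1 3)| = 4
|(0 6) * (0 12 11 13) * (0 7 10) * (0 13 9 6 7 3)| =|(0 7 10 13 3)(6 12 11 9)| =20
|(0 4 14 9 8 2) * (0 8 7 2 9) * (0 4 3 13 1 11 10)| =12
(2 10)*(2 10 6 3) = (10)(2 6 3) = [0, 1, 6, 2, 4, 5, 3, 7, 8, 9, 10]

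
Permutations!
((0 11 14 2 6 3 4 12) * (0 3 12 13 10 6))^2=(0 14)(2 11)(3 13 6)(4 10 12)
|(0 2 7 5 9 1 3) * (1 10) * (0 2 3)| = |(0 3 2 7 5 9 10 1)| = 8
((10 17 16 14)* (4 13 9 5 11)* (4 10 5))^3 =(5 17)(10 14)(11 16)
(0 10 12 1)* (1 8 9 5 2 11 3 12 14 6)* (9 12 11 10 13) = [13, 0, 10, 11, 4, 2, 1, 7, 12, 5, 14, 3, 8, 9, 6] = (0 13 9 5 2 10 14 6 1)(3 11)(8 12)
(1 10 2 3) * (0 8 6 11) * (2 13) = (0 8 6 11)(1 10 13 2 3) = [8, 10, 3, 1, 4, 5, 11, 7, 6, 9, 13, 0, 12, 2]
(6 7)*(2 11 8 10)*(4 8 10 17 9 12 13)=(2 11 10)(4 8 17 9 12 13)(6 7)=[0, 1, 11, 3, 8, 5, 7, 6, 17, 12, 2, 10, 13, 4, 14, 15, 16, 9]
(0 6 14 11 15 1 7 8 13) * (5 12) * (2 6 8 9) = (0 8 13)(1 7 9 2 6 14 11 15)(5 12) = [8, 7, 6, 3, 4, 12, 14, 9, 13, 2, 10, 15, 5, 0, 11, 1]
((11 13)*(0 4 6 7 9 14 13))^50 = (0 6 9 13)(4 7 14 11)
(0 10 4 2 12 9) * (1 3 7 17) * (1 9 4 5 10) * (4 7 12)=(0 1 3 12 7 17 9)(2 4)(5 10)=[1, 3, 4, 12, 2, 10, 6, 17, 8, 0, 5, 11, 7, 13, 14, 15, 16, 9]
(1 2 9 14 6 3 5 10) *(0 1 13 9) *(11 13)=(0 1 2)(3 5 10 11 13 9 14 6)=[1, 2, 0, 5, 4, 10, 3, 7, 8, 14, 11, 13, 12, 9, 6]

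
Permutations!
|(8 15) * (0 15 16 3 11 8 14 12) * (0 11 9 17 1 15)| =|(1 15 14 12 11 8 16 3 9 17)| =10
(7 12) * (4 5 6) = (4 5 6)(7 12) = [0, 1, 2, 3, 5, 6, 4, 12, 8, 9, 10, 11, 7]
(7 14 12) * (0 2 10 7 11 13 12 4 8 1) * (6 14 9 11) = (0 2 10 7 9 11 13 12 6 14 4 8 1) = [2, 0, 10, 3, 8, 5, 14, 9, 1, 11, 7, 13, 6, 12, 4]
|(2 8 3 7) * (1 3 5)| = 6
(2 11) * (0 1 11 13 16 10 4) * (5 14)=(0 1 11 2 13 16 10 4)(5 14)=[1, 11, 13, 3, 0, 14, 6, 7, 8, 9, 4, 2, 12, 16, 5, 15, 10]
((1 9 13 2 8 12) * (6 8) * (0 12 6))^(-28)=((0 12 1 9 13 2)(6 8))^(-28)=(0 1 13)(2 12 9)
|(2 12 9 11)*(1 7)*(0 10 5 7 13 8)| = |(0 10 5 7 1 13 8)(2 12 9 11)| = 28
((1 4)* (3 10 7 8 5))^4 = ((1 4)(3 10 7 8 5))^4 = (3 5 8 7 10)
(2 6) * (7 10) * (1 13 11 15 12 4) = (1 13 11 15 12 4)(2 6)(7 10) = [0, 13, 6, 3, 1, 5, 2, 10, 8, 9, 7, 15, 4, 11, 14, 12]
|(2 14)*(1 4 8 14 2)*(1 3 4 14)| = 5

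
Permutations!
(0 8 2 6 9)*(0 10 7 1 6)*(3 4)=[8, 6, 0, 4, 3, 5, 9, 1, 2, 10, 7]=(0 8 2)(1 6 9 10 7)(3 4)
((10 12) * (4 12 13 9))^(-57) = ((4 12 10 13 9))^(-57) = (4 13 12 9 10)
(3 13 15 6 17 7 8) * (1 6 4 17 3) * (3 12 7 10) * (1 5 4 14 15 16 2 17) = (1 6 12 7 8 5 4)(2 17 10 3 13 16)(14 15) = [0, 6, 17, 13, 1, 4, 12, 8, 5, 9, 3, 11, 7, 16, 15, 14, 2, 10]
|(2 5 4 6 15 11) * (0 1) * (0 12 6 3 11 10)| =30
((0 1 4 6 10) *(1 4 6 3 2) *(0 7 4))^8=((1 6 10 7 4 3 2))^8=(1 6 10 7 4 3 2)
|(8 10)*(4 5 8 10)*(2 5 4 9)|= |(10)(2 5 8 9)|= 4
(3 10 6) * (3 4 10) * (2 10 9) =(2 10 6 4 9) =[0, 1, 10, 3, 9, 5, 4, 7, 8, 2, 6]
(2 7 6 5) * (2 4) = [0, 1, 7, 3, 2, 4, 5, 6] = (2 7 6 5 4)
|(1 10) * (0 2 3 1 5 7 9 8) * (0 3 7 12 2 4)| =|(0 4)(1 10 5 12 2 7 9 8 3)| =18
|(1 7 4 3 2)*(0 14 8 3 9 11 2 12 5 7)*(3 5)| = |(0 14 8 5 7 4 9 11 2 1)(3 12)| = 10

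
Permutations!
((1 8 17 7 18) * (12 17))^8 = (1 12 7)(8 17 18)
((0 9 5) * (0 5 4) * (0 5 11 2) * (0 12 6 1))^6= (0 12 5)(1 2 4)(6 11 9)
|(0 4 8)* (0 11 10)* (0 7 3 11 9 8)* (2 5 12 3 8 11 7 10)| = 8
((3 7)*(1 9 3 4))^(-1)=(1 4 7 3 9)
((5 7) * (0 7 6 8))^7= ((0 7 5 6 8))^7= (0 5 8 7 6)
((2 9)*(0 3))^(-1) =(0 3)(2 9)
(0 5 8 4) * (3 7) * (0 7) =(0 5 8 4 7 3) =[5, 1, 2, 0, 7, 8, 6, 3, 4]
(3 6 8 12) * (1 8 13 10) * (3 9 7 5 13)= (1 8 12 9 7 5 13 10)(3 6)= [0, 8, 2, 6, 4, 13, 3, 5, 12, 7, 1, 11, 9, 10]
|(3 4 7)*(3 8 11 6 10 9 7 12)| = |(3 4 12)(6 10 9 7 8 11)| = 6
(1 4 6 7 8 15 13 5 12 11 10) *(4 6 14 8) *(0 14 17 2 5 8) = (0 14)(1 6 7 4 17 2 5 12 11 10)(8 15 13) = [14, 6, 5, 3, 17, 12, 7, 4, 15, 9, 1, 10, 11, 8, 0, 13, 16, 2]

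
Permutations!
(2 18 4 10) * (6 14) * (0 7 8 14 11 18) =(0 7 8 14 6 11 18 4 10 2) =[7, 1, 0, 3, 10, 5, 11, 8, 14, 9, 2, 18, 12, 13, 6, 15, 16, 17, 4]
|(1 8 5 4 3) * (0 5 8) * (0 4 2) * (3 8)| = |(0 5 2)(1 4 8 3)| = 12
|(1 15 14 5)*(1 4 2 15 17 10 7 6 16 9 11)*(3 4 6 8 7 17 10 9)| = 40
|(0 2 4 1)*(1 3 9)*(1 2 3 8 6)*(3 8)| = 4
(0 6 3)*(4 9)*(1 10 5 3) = (0 6 1 10 5 3)(4 9) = [6, 10, 2, 0, 9, 3, 1, 7, 8, 4, 5]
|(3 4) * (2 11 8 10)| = 4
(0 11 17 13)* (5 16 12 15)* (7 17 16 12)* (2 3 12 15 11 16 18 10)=[16, 1, 3, 12, 4, 15, 6, 17, 8, 9, 2, 18, 11, 0, 14, 5, 7, 13, 10]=(0 16 7 17 13)(2 3 12 11 18 10)(5 15)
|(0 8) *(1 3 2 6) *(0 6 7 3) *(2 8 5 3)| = |(0 5 3 8 6 1)(2 7)| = 6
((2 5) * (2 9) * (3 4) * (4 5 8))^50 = ((2 8 4 3 5 9))^50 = (2 4 5)(3 9 8)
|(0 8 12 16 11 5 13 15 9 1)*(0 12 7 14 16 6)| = 13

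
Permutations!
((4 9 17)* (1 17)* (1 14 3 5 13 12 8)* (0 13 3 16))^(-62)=(0 14 4 1 12)(8 13 16 9 17)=((0 13 12 8 1 17 4 9 14 16)(3 5))^(-62)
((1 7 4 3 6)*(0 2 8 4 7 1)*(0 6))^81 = ((0 2 8 4 3))^81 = (0 2 8 4 3)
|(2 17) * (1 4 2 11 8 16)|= |(1 4 2 17 11 8 16)|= 7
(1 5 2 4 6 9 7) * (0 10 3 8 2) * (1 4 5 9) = (0 10 3 8 2 5)(1 9 7 4 6) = [10, 9, 5, 8, 6, 0, 1, 4, 2, 7, 3]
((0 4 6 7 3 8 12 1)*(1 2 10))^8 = (0 10 12 3 6)(1 2 8 7 4)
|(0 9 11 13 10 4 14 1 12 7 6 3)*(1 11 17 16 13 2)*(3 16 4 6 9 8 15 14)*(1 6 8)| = 72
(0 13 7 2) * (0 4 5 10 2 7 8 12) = (0 13 8 12)(2 4 5 10) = [13, 1, 4, 3, 5, 10, 6, 7, 12, 9, 2, 11, 0, 8]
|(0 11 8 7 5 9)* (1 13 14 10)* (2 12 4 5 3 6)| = |(0 11 8 7 3 6 2 12 4 5 9)(1 13 14 10)| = 44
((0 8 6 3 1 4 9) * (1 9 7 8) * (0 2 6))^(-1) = ((0 1 4 7 8)(2 6 3 9))^(-1) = (0 8 7 4 1)(2 9 3 6)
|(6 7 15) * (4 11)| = 6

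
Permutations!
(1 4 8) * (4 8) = (1 8) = [0, 8, 2, 3, 4, 5, 6, 7, 1]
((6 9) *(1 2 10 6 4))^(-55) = ((1 2 10 6 9 4))^(-55) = (1 4 9 6 10 2)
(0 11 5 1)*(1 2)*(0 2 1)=(0 11 5 1 2)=[11, 2, 0, 3, 4, 1, 6, 7, 8, 9, 10, 5]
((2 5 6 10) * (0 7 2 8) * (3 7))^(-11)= (0 6 7 8 5 3 10 2)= ((0 3 7 2 5 6 10 8))^(-11)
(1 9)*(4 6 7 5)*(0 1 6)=(0 1 9 6 7 5 4)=[1, 9, 2, 3, 0, 4, 7, 5, 8, 6]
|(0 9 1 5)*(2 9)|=|(0 2 9 1 5)|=5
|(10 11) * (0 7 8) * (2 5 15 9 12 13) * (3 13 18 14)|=18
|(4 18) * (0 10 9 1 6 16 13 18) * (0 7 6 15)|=|(0 10 9 1 15)(4 7 6 16 13 18)|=30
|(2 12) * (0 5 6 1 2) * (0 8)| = |(0 5 6 1 2 12 8)| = 7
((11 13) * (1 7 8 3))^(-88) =((1 7 8 3)(11 13))^(-88) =(13)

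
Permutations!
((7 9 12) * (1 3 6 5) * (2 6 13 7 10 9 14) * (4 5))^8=(1 5 4 6 2 14 7 13 3)(9 10 12)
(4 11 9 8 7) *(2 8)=(2 8 7 4 11 9)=[0, 1, 8, 3, 11, 5, 6, 4, 7, 2, 10, 9]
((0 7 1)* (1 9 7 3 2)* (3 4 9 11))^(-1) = ((0 4 9 7 11 3 2 1))^(-1) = (0 1 2 3 11 7 9 4)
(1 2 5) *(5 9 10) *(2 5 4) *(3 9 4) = (1 5)(2 4)(3 9 10) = [0, 5, 4, 9, 2, 1, 6, 7, 8, 10, 3]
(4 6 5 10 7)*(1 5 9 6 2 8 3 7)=(1 5 10)(2 8 3 7 4)(6 9)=[0, 5, 8, 7, 2, 10, 9, 4, 3, 6, 1]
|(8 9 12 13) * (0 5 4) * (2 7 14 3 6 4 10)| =36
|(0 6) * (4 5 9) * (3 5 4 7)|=4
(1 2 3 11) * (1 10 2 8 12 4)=[0, 8, 3, 11, 1, 5, 6, 7, 12, 9, 2, 10, 4]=(1 8 12 4)(2 3 11 10)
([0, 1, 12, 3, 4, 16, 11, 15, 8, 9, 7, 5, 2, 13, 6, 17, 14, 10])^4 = [0, 1, 2, 3, 4, 11, 14, 7, 8, 9, 10, 6, 12, 13, 16, 15, 5, 17]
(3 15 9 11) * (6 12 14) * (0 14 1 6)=(0 14)(1 6 12)(3 15 9 11)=[14, 6, 2, 15, 4, 5, 12, 7, 8, 11, 10, 3, 1, 13, 0, 9]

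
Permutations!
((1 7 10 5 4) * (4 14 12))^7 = (14)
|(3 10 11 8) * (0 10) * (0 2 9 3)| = |(0 10 11 8)(2 9 3)| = 12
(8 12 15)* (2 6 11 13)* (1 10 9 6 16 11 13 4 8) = (1 10 9 6 13 2 16 11 4 8 12 15) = [0, 10, 16, 3, 8, 5, 13, 7, 12, 6, 9, 4, 15, 2, 14, 1, 11]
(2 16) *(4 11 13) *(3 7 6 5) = (2 16)(3 7 6 5)(4 11 13) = [0, 1, 16, 7, 11, 3, 5, 6, 8, 9, 10, 13, 12, 4, 14, 15, 2]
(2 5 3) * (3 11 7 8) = [0, 1, 5, 2, 4, 11, 6, 8, 3, 9, 10, 7] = (2 5 11 7 8 3)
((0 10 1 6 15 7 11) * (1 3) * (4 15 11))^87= (15)(0 1)(3 11)(6 10)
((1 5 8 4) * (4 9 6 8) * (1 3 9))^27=(1 8 6 9 3 4 5)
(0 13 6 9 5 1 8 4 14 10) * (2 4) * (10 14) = [13, 8, 4, 3, 10, 1, 9, 7, 2, 5, 0, 11, 12, 6, 14] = (14)(0 13 6 9 5 1 8 2 4 10)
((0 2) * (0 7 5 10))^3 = (0 5 2 10 7)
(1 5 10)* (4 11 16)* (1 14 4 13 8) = (1 5 10 14 4 11 16 13 8) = [0, 5, 2, 3, 11, 10, 6, 7, 1, 9, 14, 16, 12, 8, 4, 15, 13]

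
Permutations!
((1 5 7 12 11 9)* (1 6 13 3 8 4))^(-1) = ((1 5 7 12 11 9 6 13 3 8 4))^(-1) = (1 4 8 3 13 6 9 11 12 7 5)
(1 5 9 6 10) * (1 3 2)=(1 5 9 6 10 3 2)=[0, 5, 1, 2, 4, 9, 10, 7, 8, 6, 3]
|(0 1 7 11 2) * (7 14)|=6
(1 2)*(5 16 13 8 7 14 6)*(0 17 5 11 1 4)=(0 17 5 16 13 8 7 14 6 11 1 2 4)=[17, 2, 4, 3, 0, 16, 11, 14, 7, 9, 10, 1, 12, 8, 6, 15, 13, 5]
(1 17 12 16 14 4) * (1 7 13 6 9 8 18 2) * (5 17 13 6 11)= (1 13 11 5 17 12 16 14 4 7 6 9 8 18 2)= [0, 13, 1, 3, 7, 17, 9, 6, 18, 8, 10, 5, 16, 11, 4, 15, 14, 12, 2]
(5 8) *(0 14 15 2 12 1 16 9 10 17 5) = (0 14 15 2 12 1 16 9 10 17 5 8) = [14, 16, 12, 3, 4, 8, 6, 7, 0, 10, 17, 11, 1, 13, 15, 2, 9, 5]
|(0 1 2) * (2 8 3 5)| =|(0 1 8 3 5 2)| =6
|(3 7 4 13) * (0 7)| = |(0 7 4 13 3)| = 5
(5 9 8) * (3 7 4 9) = (3 7 4 9 8 5) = [0, 1, 2, 7, 9, 3, 6, 4, 5, 8]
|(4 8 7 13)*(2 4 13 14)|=|(2 4 8 7 14)|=5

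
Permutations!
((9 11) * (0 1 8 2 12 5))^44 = (0 8 12)(1 2 5) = ((0 1 8 2 12 5)(9 11))^44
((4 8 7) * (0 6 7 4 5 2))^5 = ((0 6 7 5 2)(4 8))^5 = (4 8)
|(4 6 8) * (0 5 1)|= |(0 5 1)(4 6 8)|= 3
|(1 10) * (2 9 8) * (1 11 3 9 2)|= |(1 10 11 3 9 8)|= 6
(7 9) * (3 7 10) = (3 7 9 10) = [0, 1, 2, 7, 4, 5, 6, 9, 8, 10, 3]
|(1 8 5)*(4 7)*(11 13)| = |(1 8 5)(4 7)(11 13)| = 6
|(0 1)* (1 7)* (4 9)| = |(0 7 1)(4 9)| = 6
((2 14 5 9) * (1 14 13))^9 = (1 9)(2 14)(5 13)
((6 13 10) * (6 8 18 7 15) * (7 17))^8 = (18)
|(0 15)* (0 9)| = |(0 15 9)| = 3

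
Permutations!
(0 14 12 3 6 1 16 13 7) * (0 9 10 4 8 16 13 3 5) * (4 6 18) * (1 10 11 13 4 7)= (0 14 12 5)(1 4 8 16 3 18 7 9 11 13)(6 10)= [14, 4, 2, 18, 8, 0, 10, 9, 16, 11, 6, 13, 5, 1, 12, 15, 3, 17, 7]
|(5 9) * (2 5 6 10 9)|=|(2 5)(6 10 9)|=6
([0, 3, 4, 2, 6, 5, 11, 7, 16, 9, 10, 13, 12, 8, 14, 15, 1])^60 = (1 13 4)(2 16 11)(3 8 6)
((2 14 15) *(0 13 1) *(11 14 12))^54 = (2 15 14 11 12)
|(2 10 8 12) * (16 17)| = |(2 10 8 12)(16 17)| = 4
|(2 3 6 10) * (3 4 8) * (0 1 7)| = 6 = |(0 1 7)(2 4 8 3 6 10)|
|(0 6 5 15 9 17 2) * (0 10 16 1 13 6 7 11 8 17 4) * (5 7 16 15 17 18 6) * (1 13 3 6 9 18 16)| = |(0 1 3 6 7 11 8 16 13 5 17 2 10 15 18 9 4)| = 17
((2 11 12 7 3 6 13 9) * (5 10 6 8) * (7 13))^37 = ((2 11 12 13 9)(3 8 5 10 6 7))^37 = (2 12 9 11 13)(3 8 5 10 6 7)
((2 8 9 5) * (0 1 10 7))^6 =(0 10)(1 7)(2 9)(5 8)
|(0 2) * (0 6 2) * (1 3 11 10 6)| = |(1 3 11 10 6 2)| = 6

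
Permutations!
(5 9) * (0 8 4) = (0 8 4)(5 9) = [8, 1, 2, 3, 0, 9, 6, 7, 4, 5]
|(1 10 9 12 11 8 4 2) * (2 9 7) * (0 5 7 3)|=|(0 5 7 2 1 10 3)(4 9 12 11 8)|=35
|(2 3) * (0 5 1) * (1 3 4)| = 6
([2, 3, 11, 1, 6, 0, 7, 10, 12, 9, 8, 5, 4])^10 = [11, 1, 5, 3, 8, 2, 12, 4, 7, 9, 6, 0, 10]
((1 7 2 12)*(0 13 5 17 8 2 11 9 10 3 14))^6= ((0 13 5 17 8 2 12 1 7 11 9 10 3 14))^6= (0 12 3 8 9 5 7)(1 14 2 10 17 11 13)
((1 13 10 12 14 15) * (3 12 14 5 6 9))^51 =(1 13 10 14 15)(3 12 5 6 9)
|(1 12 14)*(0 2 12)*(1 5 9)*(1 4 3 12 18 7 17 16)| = |(0 2 18 7 17 16 1)(3 12 14 5 9 4)| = 42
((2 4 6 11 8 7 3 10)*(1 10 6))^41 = (1 10 2 4)(3 6 11 8 7)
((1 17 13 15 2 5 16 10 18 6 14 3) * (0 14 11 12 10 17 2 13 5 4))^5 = (18)(0 4 2 1 3 14)(5 17 16)(13 15) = ((0 14 3 1 2 4)(5 16 17)(6 11 12 10 18)(13 15))^5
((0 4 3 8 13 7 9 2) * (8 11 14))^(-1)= (0 2 9 7 13 8 14 11 3 4)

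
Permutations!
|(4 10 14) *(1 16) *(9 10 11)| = 10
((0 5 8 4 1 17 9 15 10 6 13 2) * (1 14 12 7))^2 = ((0 5 8 4 14 12 7 1 17 9 15 10 6 13 2))^2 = (0 8 14 7 17 15 6 2 5 4 12 1 9 10 13)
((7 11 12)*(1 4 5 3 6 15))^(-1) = ((1 4 5 3 6 15)(7 11 12))^(-1) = (1 15 6 3 5 4)(7 12 11)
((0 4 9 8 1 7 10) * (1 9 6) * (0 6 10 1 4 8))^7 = (0 8 9)(1 7)(4 10 6)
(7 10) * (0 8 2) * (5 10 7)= (0 8 2)(5 10)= [8, 1, 0, 3, 4, 10, 6, 7, 2, 9, 5]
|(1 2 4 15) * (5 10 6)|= 12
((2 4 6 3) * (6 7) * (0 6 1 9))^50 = ((0 6 3 2 4 7 1 9))^50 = (0 3 4 1)(2 7 9 6)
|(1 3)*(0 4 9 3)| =|(0 4 9 3 1)| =5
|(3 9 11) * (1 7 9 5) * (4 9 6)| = 8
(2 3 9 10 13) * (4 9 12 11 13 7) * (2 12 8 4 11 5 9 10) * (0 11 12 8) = (0 11 13 8 4 10 7 12 5 9 2 3) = [11, 1, 3, 0, 10, 9, 6, 12, 4, 2, 7, 13, 5, 8]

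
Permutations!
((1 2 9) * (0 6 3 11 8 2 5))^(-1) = (0 5 1 9 2 8 11 3 6)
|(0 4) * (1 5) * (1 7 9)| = |(0 4)(1 5 7 9)| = 4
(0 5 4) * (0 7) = (0 5 4 7) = [5, 1, 2, 3, 7, 4, 6, 0]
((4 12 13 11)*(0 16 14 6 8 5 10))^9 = ((0 16 14 6 8 5 10)(4 12 13 11))^9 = (0 14 8 10 16 6 5)(4 12 13 11)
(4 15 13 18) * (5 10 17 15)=(4 5 10 17 15 13 18)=[0, 1, 2, 3, 5, 10, 6, 7, 8, 9, 17, 11, 12, 18, 14, 13, 16, 15, 4]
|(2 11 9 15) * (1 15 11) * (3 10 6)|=6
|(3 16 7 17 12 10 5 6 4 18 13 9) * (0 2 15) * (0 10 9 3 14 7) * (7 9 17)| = |(0 2 15 10 5 6 4 18 13 3 16)(9 14)(12 17)| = 22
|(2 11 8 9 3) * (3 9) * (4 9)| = |(2 11 8 3)(4 9)| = 4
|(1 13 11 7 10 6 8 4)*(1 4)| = |(1 13 11 7 10 6 8)| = 7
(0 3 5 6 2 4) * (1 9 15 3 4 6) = (0 4)(1 9 15 3 5)(2 6) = [4, 9, 6, 5, 0, 1, 2, 7, 8, 15, 10, 11, 12, 13, 14, 3]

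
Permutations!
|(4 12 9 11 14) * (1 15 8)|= 15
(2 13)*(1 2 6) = (1 2 13 6) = [0, 2, 13, 3, 4, 5, 1, 7, 8, 9, 10, 11, 12, 6]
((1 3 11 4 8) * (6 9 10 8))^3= ((1 3 11 4 6 9 10 8))^3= (1 4 10 3 6 8 11 9)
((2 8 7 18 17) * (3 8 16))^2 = (2 3 7 17 16 8 18)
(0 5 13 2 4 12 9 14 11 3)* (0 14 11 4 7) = (0 5 13 2 7)(3 14 4 12 9 11) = [5, 1, 7, 14, 12, 13, 6, 0, 8, 11, 10, 3, 9, 2, 4]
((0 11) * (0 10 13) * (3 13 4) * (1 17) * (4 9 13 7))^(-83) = ((0 11 10 9 13)(1 17)(3 7 4))^(-83) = (0 10 13 11 9)(1 17)(3 7 4)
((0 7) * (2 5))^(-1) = ((0 7)(2 5))^(-1) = (0 7)(2 5)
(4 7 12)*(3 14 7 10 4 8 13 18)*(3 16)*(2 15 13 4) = (2 15 13 18 16 3 14 7 12 8 4 10) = [0, 1, 15, 14, 10, 5, 6, 12, 4, 9, 2, 11, 8, 18, 7, 13, 3, 17, 16]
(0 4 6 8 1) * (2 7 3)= (0 4 6 8 1)(2 7 3)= [4, 0, 7, 2, 6, 5, 8, 3, 1]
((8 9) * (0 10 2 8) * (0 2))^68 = (10)(2 9 8)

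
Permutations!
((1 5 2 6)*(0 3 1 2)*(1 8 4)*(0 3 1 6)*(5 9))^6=((0 1 9 5 3 8 4 6 2))^6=(0 4 5)(1 6 3)(2 8 9)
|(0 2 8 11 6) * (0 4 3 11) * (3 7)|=|(0 2 8)(3 11 6 4 7)|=15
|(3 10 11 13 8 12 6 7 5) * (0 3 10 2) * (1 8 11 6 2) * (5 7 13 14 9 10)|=6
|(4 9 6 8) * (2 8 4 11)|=|(2 8 11)(4 9 6)|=3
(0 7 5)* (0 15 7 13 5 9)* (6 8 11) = (0 13 5 15 7 9)(6 8 11) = [13, 1, 2, 3, 4, 15, 8, 9, 11, 0, 10, 6, 12, 5, 14, 7]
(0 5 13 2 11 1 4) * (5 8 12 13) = (0 8 12 13 2 11 1 4) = [8, 4, 11, 3, 0, 5, 6, 7, 12, 9, 10, 1, 13, 2]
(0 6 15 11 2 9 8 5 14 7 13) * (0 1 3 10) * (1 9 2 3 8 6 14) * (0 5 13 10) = [14, 8, 2, 0, 4, 1, 15, 10, 13, 6, 5, 3, 12, 9, 7, 11] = (0 14 7 10 5 1 8 13 9 6 15 11 3)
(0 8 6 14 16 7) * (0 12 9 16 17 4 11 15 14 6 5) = (0 8 5)(4 11 15 14 17)(7 12 9 16) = [8, 1, 2, 3, 11, 0, 6, 12, 5, 16, 10, 15, 9, 13, 17, 14, 7, 4]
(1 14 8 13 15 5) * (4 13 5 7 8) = (1 14 4 13 15 7 8 5) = [0, 14, 2, 3, 13, 1, 6, 8, 5, 9, 10, 11, 12, 15, 4, 7]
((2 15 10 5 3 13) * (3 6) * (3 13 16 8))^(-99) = ((2 15 10 5 6 13)(3 16 8))^(-99) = (16)(2 5)(6 15)(10 13)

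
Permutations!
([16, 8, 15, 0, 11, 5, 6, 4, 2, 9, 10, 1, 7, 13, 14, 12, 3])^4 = (0 16 3)(1 12)(2 4)(7 8)(11 15)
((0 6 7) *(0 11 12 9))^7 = ((0 6 7 11 12 9))^7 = (0 6 7 11 12 9)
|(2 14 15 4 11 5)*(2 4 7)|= 12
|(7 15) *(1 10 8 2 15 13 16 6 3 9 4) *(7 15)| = |(1 10 8 2 7 13 16 6 3 9 4)| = 11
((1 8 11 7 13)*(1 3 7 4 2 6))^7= (1 8 11 4 2 6)(3 7 13)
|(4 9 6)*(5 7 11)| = 3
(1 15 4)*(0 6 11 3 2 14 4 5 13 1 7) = (0 6 11 3 2 14 4 7)(1 15 5 13) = [6, 15, 14, 2, 7, 13, 11, 0, 8, 9, 10, 3, 12, 1, 4, 5]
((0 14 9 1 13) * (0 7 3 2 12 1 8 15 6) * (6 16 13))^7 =((0 14 9 8 15 16 13 7 3 2 12 1 6))^7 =(0 7 14 3 9 2 8 12 15 1 16 6 13)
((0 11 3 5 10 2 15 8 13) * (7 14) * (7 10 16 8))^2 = (0 3 16 13 11 5 8)(2 7 10 15 14)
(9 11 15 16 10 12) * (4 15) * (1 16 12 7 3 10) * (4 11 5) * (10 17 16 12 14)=[0, 12, 2, 17, 15, 4, 6, 3, 8, 5, 7, 11, 9, 13, 10, 14, 1, 16]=(1 12 9 5 4 15 14 10 7 3 17 16)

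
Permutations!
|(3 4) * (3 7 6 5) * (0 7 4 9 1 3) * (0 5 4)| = |(0 7 6 4)(1 3 9)| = 12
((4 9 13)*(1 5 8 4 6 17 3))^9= (17)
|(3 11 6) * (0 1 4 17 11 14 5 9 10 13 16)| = 13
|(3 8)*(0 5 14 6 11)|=10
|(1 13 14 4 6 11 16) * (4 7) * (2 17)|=8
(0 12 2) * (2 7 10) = (0 12 7 10 2) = [12, 1, 0, 3, 4, 5, 6, 10, 8, 9, 2, 11, 7]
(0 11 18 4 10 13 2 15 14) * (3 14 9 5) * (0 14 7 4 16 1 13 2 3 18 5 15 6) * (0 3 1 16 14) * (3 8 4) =[11, 13, 6, 7, 10, 18, 8, 3, 4, 15, 2, 5, 12, 1, 0, 9, 16, 17, 14] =(0 11 5 18 14)(1 13)(2 6 8 4 10)(3 7)(9 15)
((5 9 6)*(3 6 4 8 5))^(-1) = ((3 6)(4 8 5 9))^(-1) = (3 6)(4 9 5 8)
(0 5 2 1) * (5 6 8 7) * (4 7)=[6, 0, 1, 3, 7, 2, 8, 5, 4]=(0 6 8 4 7 5 2 1)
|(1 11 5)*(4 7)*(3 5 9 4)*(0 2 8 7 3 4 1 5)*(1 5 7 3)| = 12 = |(0 2 8 3)(1 11 9 5 7 4)|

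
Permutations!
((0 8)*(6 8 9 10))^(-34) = ((0 9 10 6 8))^(-34) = (0 9 10 6 8)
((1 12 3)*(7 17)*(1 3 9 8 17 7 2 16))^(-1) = ((1 12 9 8 17 2 16))^(-1) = (1 16 2 17 8 9 12)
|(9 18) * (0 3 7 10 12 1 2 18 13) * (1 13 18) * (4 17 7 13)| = 30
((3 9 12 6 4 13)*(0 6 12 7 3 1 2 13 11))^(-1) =(0 11 4 6)(1 13 2)(3 7 9)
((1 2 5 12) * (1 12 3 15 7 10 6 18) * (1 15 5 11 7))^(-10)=((1 2 11 7 10 6 18 15)(3 5))^(-10)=(1 18 10 11)(2 15 6 7)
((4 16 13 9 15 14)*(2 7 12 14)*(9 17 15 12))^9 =((2 7 9 12 14 4 16 13 17 15))^9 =(2 15 17 13 16 4 14 12 9 7)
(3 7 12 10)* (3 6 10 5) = (3 7 12 5)(6 10) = [0, 1, 2, 7, 4, 3, 10, 12, 8, 9, 6, 11, 5]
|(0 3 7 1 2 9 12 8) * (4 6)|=8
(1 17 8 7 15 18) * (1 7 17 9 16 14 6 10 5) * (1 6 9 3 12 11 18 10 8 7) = (1 3 12 11 18)(5 6 8 17 7 15 10)(9 16 14) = [0, 3, 2, 12, 4, 6, 8, 15, 17, 16, 5, 18, 11, 13, 9, 10, 14, 7, 1]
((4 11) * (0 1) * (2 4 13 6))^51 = ((0 1)(2 4 11 13 6))^51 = (0 1)(2 4 11 13 6)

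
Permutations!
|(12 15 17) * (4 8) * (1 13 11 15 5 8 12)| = |(1 13 11 15 17)(4 12 5 8)| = 20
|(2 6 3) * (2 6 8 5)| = 6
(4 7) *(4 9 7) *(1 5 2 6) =[0, 5, 6, 3, 4, 2, 1, 9, 8, 7] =(1 5 2 6)(7 9)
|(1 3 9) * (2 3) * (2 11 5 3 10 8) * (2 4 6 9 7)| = |(1 11 5 3 7 2 10 8 4 6 9)| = 11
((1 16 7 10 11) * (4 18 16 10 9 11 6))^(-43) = ((1 10 6 4 18 16 7 9 11))^(-43) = (1 6 18 7 11 10 4 16 9)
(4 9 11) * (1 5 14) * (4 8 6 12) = [0, 5, 2, 3, 9, 14, 12, 7, 6, 11, 10, 8, 4, 13, 1] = (1 5 14)(4 9 11 8 6 12)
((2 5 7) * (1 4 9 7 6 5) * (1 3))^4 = ((1 4 9 7 2 3)(5 6))^4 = (1 2 9)(3 7 4)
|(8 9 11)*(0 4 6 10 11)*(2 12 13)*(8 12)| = |(0 4 6 10 11 12 13 2 8 9)| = 10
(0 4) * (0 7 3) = (0 4 7 3) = [4, 1, 2, 0, 7, 5, 6, 3]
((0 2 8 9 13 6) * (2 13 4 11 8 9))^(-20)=((0 13 6)(2 9 4 11 8))^(-20)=(0 13 6)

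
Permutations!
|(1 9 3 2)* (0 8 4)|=12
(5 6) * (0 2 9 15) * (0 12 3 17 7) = (0 2 9 15 12 3 17 7)(5 6) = [2, 1, 9, 17, 4, 6, 5, 0, 8, 15, 10, 11, 3, 13, 14, 12, 16, 7]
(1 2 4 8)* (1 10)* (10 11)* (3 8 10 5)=[0, 2, 4, 8, 10, 3, 6, 7, 11, 9, 1, 5]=(1 2 4 10)(3 8 11 5)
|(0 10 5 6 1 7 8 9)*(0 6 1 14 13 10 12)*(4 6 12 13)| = |(0 13 10 5 1 7 8 9 12)(4 6 14)| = 9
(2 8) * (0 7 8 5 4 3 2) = [7, 1, 5, 2, 3, 4, 6, 8, 0] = (0 7 8)(2 5 4 3)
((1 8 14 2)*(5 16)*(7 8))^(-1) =((1 7 8 14 2)(5 16))^(-1) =(1 2 14 8 7)(5 16)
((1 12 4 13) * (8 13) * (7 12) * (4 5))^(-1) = (1 13 8 4 5 12 7)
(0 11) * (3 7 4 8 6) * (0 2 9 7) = (0 11 2 9 7 4 8 6 3) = [11, 1, 9, 0, 8, 5, 3, 4, 6, 7, 10, 2]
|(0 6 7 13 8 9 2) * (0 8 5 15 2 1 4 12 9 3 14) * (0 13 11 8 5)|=|(0 6 7 11 8 3 14 13)(1 4 12 9)(2 5 15)|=24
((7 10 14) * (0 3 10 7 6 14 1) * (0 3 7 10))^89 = (0 3 1 10 7)(6 14)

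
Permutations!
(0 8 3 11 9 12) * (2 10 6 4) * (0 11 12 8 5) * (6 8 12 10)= [5, 1, 6, 10, 2, 0, 4, 7, 3, 12, 8, 9, 11]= (0 5)(2 6 4)(3 10 8)(9 12 11)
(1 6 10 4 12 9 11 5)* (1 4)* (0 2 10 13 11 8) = (0 2 10 1 6 13 11 5 4 12 9 8) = [2, 6, 10, 3, 12, 4, 13, 7, 0, 8, 1, 5, 9, 11]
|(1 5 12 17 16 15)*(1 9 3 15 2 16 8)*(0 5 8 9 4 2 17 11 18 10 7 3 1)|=16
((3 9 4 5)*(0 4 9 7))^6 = ((9)(0 4 5 3 7))^6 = (9)(0 4 5 3 7)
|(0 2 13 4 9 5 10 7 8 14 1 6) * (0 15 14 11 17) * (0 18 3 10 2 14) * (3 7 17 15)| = |(0 14 1 6 3 10 17 18 7 8 11 15)(2 13 4 9 5)| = 60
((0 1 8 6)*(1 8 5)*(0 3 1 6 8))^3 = ((8)(1 5 6 3))^3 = (8)(1 3 6 5)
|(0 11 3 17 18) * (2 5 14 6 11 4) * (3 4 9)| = 30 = |(0 9 3 17 18)(2 5 14 6 11 4)|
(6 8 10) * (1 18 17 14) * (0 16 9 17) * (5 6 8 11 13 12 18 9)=(0 16 5 6 11 13 12 18)(1 9 17 14)(8 10)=[16, 9, 2, 3, 4, 6, 11, 7, 10, 17, 8, 13, 18, 12, 1, 15, 5, 14, 0]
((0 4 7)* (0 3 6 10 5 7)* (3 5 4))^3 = (0 10 3 4 6)(5 7)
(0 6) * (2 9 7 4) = (0 6)(2 9 7 4) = [6, 1, 9, 3, 2, 5, 0, 4, 8, 7]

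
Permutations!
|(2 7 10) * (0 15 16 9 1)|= |(0 15 16 9 1)(2 7 10)|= 15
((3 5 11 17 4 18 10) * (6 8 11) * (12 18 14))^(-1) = ((3 5 6 8 11 17 4 14 12 18 10))^(-1) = (3 10 18 12 14 4 17 11 8 6 5)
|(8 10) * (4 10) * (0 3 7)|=3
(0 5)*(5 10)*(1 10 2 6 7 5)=(0 2 6 7 5)(1 10)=[2, 10, 6, 3, 4, 0, 7, 5, 8, 9, 1]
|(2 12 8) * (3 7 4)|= 3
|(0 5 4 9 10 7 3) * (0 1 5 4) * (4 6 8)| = 10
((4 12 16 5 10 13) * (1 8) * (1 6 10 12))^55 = (1 8 6 10 13 4)(5 12 16)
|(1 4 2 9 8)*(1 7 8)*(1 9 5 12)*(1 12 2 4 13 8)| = |(1 13 8 7)(2 5)| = 4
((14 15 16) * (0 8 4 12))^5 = ((0 8 4 12)(14 15 16))^5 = (0 8 4 12)(14 16 15)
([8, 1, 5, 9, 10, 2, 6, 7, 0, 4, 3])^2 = [0, 1, 2, 4, 3, 5, 6, 7, 8, 10, 9]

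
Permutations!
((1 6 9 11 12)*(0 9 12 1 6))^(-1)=((0 9 11 1)(6 12))^(-1)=(0 1 11 9)(6 12)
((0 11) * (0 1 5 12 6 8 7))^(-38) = (0 1 12 8)(5 6 7 11)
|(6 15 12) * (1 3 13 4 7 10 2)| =21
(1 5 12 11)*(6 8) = (1 5 12 11)(6 8) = [0, 5, 2, 3, 4, 12, 8, 7, 6, 9, 10, 1, 11]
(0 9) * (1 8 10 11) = [9, 8, 2, 3, 4, 5, 6, 7, 10, 0, 11, 1] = (0 9)(1 8 10 11)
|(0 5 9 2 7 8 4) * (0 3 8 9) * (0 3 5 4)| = 15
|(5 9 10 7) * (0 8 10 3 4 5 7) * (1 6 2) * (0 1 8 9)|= 5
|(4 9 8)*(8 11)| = 4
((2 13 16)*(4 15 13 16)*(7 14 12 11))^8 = ((2 16)(4 15 13)(7 14 12 11))^8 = (16)(4 13 15)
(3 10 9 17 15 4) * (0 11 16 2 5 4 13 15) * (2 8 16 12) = [11, 1, 5, 10, 3, 4, 6, 7, 16, 17, 9, 12, 2, 15, 14, 13, 8, 0] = (0 11 12 2 5 4 3 10 9 17)(8 16)(13 15)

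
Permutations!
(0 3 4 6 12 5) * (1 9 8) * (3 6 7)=[6, 9, 2, 4, 7, 0, 12, 3, 1, 8, 10, 11, 5]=(0 6 12 5)(1 9 8)(3 4 7)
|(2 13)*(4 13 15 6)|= |(2 15 6 4 13)|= 5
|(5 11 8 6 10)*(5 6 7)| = |(5 11 8 7)(6 10)| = 4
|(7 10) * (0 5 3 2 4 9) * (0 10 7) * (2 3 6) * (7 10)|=|(0 5 6 2 4 9 7 10)|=8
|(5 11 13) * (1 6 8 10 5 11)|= |(1 6 8 10 5)(11 13)|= 10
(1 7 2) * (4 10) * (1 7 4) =[0, 4, 7, 3, 10, 5, 6, 2, 8, 9, 1] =(1 4 10)(2 7)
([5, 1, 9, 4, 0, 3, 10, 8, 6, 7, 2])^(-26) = [3, 1, 6, 0, 5, 4, 7, 2, 9, 10, 8]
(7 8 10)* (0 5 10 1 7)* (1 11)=(0 5 10)(1 7 8 11)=[5, 7, 2, 3, 4, 10, 6, 8, 11, 9, 0, 1]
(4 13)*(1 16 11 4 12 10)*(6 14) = [0, 16, 2, 3, 13, 5, 14, 7, 8, 9, 1, 4, 10, 12, 6, 15, 11] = (1 16 11 4 13 12 10)(6 14)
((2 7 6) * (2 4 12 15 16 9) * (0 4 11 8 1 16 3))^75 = (1 2 11 16 7 8 9 6)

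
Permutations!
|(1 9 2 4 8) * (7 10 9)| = 7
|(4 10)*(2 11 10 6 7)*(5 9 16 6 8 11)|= 12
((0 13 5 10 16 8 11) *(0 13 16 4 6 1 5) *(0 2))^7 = (0 16 8 11 13 2)(1 10 6 5 4)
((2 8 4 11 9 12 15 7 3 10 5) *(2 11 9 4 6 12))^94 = (2 4 5 3 15 6)(7 12 8 9 11 10)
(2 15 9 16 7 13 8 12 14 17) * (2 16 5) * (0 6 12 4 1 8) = (0 6 12 14 17 16 7 13)(1 8 4)(2 15 9 5) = [6, 8, 15, 3, 1, 2, 12, 13, 4, 5, 10, 11, 14, 0, 17, 9, 7, 16]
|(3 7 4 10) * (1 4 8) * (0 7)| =7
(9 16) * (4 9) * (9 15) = (4 15 9 16) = [0, 1, 2, 3, 15, 5, 6, 7, 8, 16, 10, 11, 12, 13, 14, 9, 4]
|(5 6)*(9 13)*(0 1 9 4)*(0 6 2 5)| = 6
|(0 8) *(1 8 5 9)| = |(0 5 9 1 8)| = 5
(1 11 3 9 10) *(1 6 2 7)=(1 11 3 9 10 6 2 7)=[0, 11, 7, 9, 4, 5, 2, 1, 8, 10, 6, 3]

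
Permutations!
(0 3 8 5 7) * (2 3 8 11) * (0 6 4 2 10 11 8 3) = (0 3 8 5 7 6 4 2)(10 11) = [3, 1, 0, 8, 2, 7, 4, 6, 5, 9, 11, 10]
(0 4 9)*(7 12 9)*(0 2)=(0 4 7 12 9 2)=[4, 1, 0, 3, 7, 5, 6, 12, 8, 2, 10, 11, 9]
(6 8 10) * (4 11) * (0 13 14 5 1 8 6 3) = [13, 8, 2, 0, 11, 1, 6, 7, 10, 9, 3, 4, 12, 14, 5] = (0 13 14 5 1 8 10 3)(4 11)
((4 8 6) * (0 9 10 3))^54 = ((0 9 10 3)(4 8 6))^54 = (0 10)(3 9)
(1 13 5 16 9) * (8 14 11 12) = (1 13 5 16 9)(8 14 11 12) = [0, 13, 2, 3, 4, 16, 6, 7, 14, 1, 10, 12, 8, 5, 11, 15, 9]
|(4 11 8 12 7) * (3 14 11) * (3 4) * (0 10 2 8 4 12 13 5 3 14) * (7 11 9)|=21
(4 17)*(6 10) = [0, 1, 2, 3, 17, 5, 10, 7, 8, 9, 6, 11, 12, 13, 14, 15, 16, 4] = (4 17)(6 10)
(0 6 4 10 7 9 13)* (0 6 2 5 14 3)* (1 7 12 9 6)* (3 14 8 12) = [2, 7, 5, 0, 10, 8, 4, 6, 12, 13, 3, 11, 9, 1, 14] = (14)(0 2 5 8 12 9 13 1 7 6 4 10 3)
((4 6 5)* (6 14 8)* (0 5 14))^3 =((0 5 4)(6 14 8))^3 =(14)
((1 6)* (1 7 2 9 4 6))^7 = (2 4 7 9 6) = ((2 9 4 6 7))^7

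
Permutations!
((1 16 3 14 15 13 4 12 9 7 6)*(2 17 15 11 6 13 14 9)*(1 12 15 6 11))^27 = (2 12 6 17)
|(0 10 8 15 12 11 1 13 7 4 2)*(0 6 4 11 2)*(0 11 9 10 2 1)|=40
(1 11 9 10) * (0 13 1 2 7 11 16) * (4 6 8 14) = [13, 16, 7, 3, 6, 5, 8, 11, 14, 10, 2, 9, 12, 1, 4, 15, 0] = (0 13 1 16)(2 7 11 9 10)(4 6 8 14)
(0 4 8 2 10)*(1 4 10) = [10, 4, 1, 3, 8, 5, 6, 7, 2, 9, 0] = (0 10)(1 4 8 2)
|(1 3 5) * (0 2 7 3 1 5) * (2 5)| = |(0 5 2 7 3)| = 5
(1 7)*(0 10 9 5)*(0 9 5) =[10, 7, 2, 3, 4, 9, 6, 1, 8, 0, 5] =(0 10 5 9)(1 7)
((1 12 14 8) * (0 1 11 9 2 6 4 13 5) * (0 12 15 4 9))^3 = (0 4 12 11 15 5 8 1 13 14)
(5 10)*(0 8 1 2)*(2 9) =(0 8 1 9 2)(5 10) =[8, 9, 0, 3, 4, 10, 6, 7, 1, 2, 5]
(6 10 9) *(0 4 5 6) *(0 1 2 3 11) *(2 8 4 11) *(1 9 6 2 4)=(0 11)(1 8)(2 3 4 5)(6 10)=[11, 8, 3, 4, 5, 2, 10, 7, 1, 9, 6, 0]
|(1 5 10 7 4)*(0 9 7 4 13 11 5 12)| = 10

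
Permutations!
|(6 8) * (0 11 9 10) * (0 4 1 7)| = |(0 11 9 10 4 1 7)(6 8)| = 14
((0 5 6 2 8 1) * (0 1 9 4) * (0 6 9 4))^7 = (0 5 9)(2 6 4 8)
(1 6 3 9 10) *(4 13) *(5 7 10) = (1 6 3 9 5 7 10)(4 13) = [0, 6, 2, 9, 13, 7, 3, 10, 8, 5, 1, 11, 12, 4]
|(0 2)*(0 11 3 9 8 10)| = 7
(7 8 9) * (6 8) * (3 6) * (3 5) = (3 6 8 9 7 5) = [0, 1, 2, 6, 4, 3, 8, 5, 9, 7]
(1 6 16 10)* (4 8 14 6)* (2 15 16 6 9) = (1 4 8 14 9 2 15 16 10) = [0, 4, 15, 3, 8, 5, 6, 7, 14, 2, 1, 11, 12, 13, 9, 16, 10]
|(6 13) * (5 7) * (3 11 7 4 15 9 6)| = 9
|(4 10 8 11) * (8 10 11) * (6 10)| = 2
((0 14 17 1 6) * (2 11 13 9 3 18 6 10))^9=((0 14 17 1 10 2 11 13 9 3 18 6))^9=(0 3 11 1)(2 17 6 9)(10 14 18 13)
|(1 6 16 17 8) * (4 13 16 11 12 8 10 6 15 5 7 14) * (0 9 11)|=16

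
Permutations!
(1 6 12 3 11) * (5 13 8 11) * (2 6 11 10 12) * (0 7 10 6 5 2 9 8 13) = (13)(0 7 10 12 3 2 5)(1 11)(6 9 8) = [7, 11, 5, 2, 4, 0, 9, 10, 6, 8, 12, 1, 3, 13]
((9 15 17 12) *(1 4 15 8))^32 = ((1 4 15 17 12 9 8))^32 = (1 12 4 9 15 8 17)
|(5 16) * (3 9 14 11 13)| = 10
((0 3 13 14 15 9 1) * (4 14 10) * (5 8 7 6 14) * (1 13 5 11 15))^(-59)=(0 6 5 1 7 3 14 8)(4 11 15 9 13 10)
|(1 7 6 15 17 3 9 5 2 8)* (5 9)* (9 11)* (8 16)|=10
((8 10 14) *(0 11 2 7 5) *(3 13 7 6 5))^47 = (0 2 5 11 6)(3 7 13)(8 14 10)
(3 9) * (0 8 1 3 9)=[8, 3, 2, 0, 4, 5, 6, 7, 1, 9]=(9)(0 8 1 3)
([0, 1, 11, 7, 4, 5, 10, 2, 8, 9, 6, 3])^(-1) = (2 7 3 11)(6 10)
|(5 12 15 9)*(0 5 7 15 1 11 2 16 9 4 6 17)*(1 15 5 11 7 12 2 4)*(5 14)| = 45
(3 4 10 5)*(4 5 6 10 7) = [0, 1, 2, 5, 7, 3, 10, 4, 8, 9, 6] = (3 5)(4 7)(6 10)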